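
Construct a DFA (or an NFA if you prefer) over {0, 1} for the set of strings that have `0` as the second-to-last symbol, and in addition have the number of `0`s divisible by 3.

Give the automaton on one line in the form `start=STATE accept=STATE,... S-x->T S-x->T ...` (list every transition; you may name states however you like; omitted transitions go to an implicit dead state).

start=q0 accept=q7,q12 q0-0->q1 q0-1->q2 q1-0->q3 q1-1->q4 q2-0->q5 q2-1->q6 q3-0->q7 q3-1->q8 q4-0->q9 q4-1->q10 q5-0->q3 q5-1->q4 q6-0->q5 q6-1->q6 q7-0->q11 q7-1->q12 q8-0->q13 q8-1->q14 q9-0->q7 q9-1->q8 q10-0->q9 q10-1->q10 q11-0->q3 q11-1->q4 q12-0->q5 q12-1->q6 q13-0->q11 q13-1->q12 q14-0->q13 q14-1->q14

Build one automaton per condition and run them in lockstep. One (7 states) tracks the last 2 symbols read; the other (3 states) tracks the count of `0`s modulo 3. Each combined state is a pair, one component from each; accept when both components accept.
          0    1  
>  q0     q1   q2 
   q1     q3   q4 
   q2     q5   q6 
   q3     q7   q8 
   q4     q9  q10 
   q5     q3   q4 
   q6     q5   q6 
 * q7    q11  q12 
   q8    q13  q14 
   q9     q7   q8 
   q10    q9  q10 
   q11    q3   q4 
 * q12    q5   q6 
   q13   q11  q12 
   q14   q13  q14 
(> = start, * = accepting)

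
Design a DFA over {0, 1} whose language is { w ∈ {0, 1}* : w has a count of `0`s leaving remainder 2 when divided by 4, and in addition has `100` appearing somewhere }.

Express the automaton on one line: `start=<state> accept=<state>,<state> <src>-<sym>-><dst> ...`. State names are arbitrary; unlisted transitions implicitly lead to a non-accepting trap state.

Build one automaton per condition and run them in lockstep. One (4 states) tracks the count of `0`s modulo 4; the other (4 states) tracks whether and how much of `100` has been seen. Each combined state is a pair, one component from each; accept when both components accept.
          0    1  
>  q0     q1   q2 
   q1     q3   q4 
   q2     q5   q2 
   q3     q6   q7 
   q4     q8   q4 
   q5     q9   q4 
   q6     q0  q10 
   q7    q11   q7 
   q8    q12   q7 
 * q9    q12   q9 
   q10   q13  q10 
   q11   q14  q10 
   q12   q14  q12 
   q13   q15   q2 
   q14   q15  q14 
   q15    q9  q15 
(> = start, * = accepting)

start=q0 accept=q9 q0-0->q1 q0-1->q2 q1-0->q3 q1-1->q4 q2-0->q5 q2-1->q2 q3-0->q6 q3-1->q7 q4-0->q8 q4-1->q4 q5-0->q9 q5-1->q4 q6-0->q0 q6-1->q10 q7-0->q11 q7-1->q7 q8-0->q12 q8-1->q7 q9-0->q12 q9-1->q9 q10-0->q13 q10-1->q10 q11-0->q14 q11-1->q10 q12-0->q14 q12-1->q12 q13-0->q15 q13-1->q2 q14-0->q15 q14-1->q14 q15-0->q9 q15-1->q15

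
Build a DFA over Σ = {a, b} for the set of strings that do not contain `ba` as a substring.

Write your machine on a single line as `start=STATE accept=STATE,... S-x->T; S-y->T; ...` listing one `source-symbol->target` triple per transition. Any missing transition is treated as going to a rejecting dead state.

This is the complement of 'contains `ba`'. Use the same substring-matching states — q0 through q2 holding how much of `ba` has just been matched — but flip the accepting set: everything except the trap q2 accepts.
        a   b  
>* q0   q0  q1 
 * q1   q2  q1 
   q2   q2  q2 
(> = start, * = accepting)

start=q0; accept=q0,q1; q0-a->q0; q0-b->q1; q1-a->q2; q1-b->q1; q2-a->q2; q2-b->q2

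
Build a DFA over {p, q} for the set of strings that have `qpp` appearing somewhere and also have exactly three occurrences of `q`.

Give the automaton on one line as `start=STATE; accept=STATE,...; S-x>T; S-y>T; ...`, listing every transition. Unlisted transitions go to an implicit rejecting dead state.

start=A; accept=K; A-p>A; A-q>B; B-p>C; B-q>D; C-p>E; C-q>D; D-p>F; D-q>G; E-p>E; E-q>H; F-p>H; F-q>G; G-p>I; G-q>J; H-p>H; H-q>K; I-p>K; I-q>J; J-p>J; J-q>J; K-p>K; K-q>J

Build one automaton per condition and run them in lockstep. The first has 4 states tracking whether and how much of `qpp` has been seen; the second has 5 states tracking the count of `q`s, saturating at 4. A product state is a pair (one from each), accepting exactly when both do. Minimizing collapses redundant product states.
11 states suffice.
       p  q 
>  A   A  B 
   B   C  D 
   C   E  D 
   D   F  G 
   E   E  H 
   F   H  G 
   G   I  J 
   H   H  K 
   I   K  J 
   J   J  J 
 * K   K  J 
(> = start, * = accepting)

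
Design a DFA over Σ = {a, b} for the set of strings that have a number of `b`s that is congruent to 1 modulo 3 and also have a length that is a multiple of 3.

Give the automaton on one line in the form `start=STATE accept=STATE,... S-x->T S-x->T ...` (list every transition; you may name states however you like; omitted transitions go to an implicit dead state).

start=S0 accept=S6 S0-a->S1 S0-b->S2 S1-a->S3 S1-b->S4 S2-a->S4 S2-b->S5 S3-a->S0 S3-b->S6 S4-a->S6 S4-b->S7 S5-a->S7 S5-b->S0 S6-a->S2 S6-b->S8 S7-a->S8 S7-b->S1 S8-a->S5 S8-b->S3

Build one automaton per condition and run them in lockstep. One (3 states) tracks the count of `b`s modulo 3; the other (3 states) tracks the input length modulo 3. Each combined state is a pair, one component from each; accept when both components accept.
9 states suffice.
        a   b  
>  S0   S1  S2 
   S1   S3  S4 
   S2   S4  S5 
   S3   S0  S6 
   S4   S6  S7 
   S5   S7  S0 
 * S6   S2  S8 
   S7   S8  S1 
   S8   S5  S3 
(> = start, * = accepting)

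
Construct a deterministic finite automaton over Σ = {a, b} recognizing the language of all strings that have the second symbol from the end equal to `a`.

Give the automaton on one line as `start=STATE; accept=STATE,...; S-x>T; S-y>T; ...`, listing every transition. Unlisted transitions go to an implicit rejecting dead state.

A DFA must remember the last 2 symbols (since which symbol is second-to-last isn't known until the input ends). Use one state per possible window of the last ≤2 symbols; accept from those whose window starts with `a`.
With 7 states:
        a   b  
>  s0   s1  s2 
   s1   s3  s4 
   s2   s5  s6 
 * s3   s3  s4 
 * s4   s5  s6 
   s5   s3  s4 
   s6   s5  s6 
(> = start, * = accepting)

start=s0; accept=s3,s4; s0-a>s1; s0-b>s2; s1-a>s3; s1-b>s4; s2-a>s5; s2-b>s6; s3-a>s3; s3-b>s4; s4-a>s5; s4-b>s6; s5-a>s3; s5-b>s4; s6-a>s5; s6-b>s6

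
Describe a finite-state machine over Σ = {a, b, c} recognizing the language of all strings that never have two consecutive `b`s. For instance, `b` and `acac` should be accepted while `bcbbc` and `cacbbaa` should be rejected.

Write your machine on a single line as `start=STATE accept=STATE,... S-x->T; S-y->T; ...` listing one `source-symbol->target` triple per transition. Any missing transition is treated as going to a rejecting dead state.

start=S0; accept=S0,S1; S0-a->S0; S0-b->S1; S0-c->S0; S1-a->S0; S1-b->S2; S1-c->S0; S2-a->S2; S2-b->S2; S2-c->S2

This is the complement of 'contains `bb`'. Use the same substring-matching states — S0 through S2 holding how much of `bb` has just been matched — but flip the accepting set: everything except the trap S2 accepts.
3 states suffice.
        a   b   c  
>* S0   S0  S1  S0 
 * S1   S0  S2  S0 
   S2   S2  S2  S2 
(> = start, * = accepting)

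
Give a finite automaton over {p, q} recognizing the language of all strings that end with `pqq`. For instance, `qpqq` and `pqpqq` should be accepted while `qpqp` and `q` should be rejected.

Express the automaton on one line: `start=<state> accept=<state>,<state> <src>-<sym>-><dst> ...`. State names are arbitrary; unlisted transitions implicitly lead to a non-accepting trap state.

start=s0 accept=s3 s0-p->s1 s0-q->s0 s1-p->s1 s1-q->s2 s2-p->s1 s2-q->s3 s3-p->s1 s3-q->s0

Let each state record the length of the longest suffix of the input read so far that is also a prefix of `pqq`. s1 means the last symbol is `p`; s2 means the last 2 symbols are `pq`; s3 means the last 3 symbols are `pqq`. Accept only at s3, where the string currently ends in `pqq`.
A 4-state machine:
        p   q  
>  s0   s1  s0 
   s1   s1  s2 
   s2   s1  s3 
 * s3   s1  s0 
(> = start, * = accepting)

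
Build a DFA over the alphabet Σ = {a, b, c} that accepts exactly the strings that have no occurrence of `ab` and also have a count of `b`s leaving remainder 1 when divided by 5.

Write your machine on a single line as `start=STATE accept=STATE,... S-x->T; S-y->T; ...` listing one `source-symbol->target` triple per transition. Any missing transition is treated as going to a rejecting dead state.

Run two small machines in parallel and take their product. The first has 3 states tracking partial matches of the forbidden pattern `ab`; the second has 5 states tracking the count of `b`s modulo 5. A product state is a pair (one from each), accepting exactly when both do.
15 states suffice.
          a    b    c  
>  q0     q1   q2   q0 
   q1     q1   q3   q0 
 * q2     q4   q5   q2 
   q3     q3   q6   q3 
 * q4     q4   q6   q2 
   q5     q7   q8   q5 
   q6     q6   q9   q6 
   q7     q7   q9   q5 
   q8    q10  q11   q8 
   q9     q9  q12   q9 
   q10   q10  q12   q8 
   q11   q13   q0  q11 
   q12   q12  q14  q12 
   q13   q13  q14  q11 
   q14   q14   q3  q14 
(> = start, * = accepting)

start=q0; accept=q2,q4; q0-a->q1; q0-b->q2; q0-c->q0; q1-a->q1; q1-b->q3; q1-c->q0; q2-a->q4; q2-b->q5; q2-c->q2; q3-a->q3; q3-b->q6; q3-c->q3; q4-a->q4; q4-b->q6; q4-c->q2; q5-a->q7; q5-b->q8; q5-c->q5; q6-a->q6; q6-b->q9; q6-c->q6; q7-a->q7; q7-b->q9; q7-c->q5; q8-a->q10; q8-b->q11; q8-c->q8; q9-a->q9; q9-b->q12; q9-c->q9; q10-a->q10; q10-b->q12; q10-c->q8; q11-a->q13; q11-b->q0; q11-c->q11; q12-a->q12; q12-b->q14; q12-c->q12; q13-a->q13; q13-b->q14; q13-c->q11; q14-a->q14; q14-b->q3; q14-c->q14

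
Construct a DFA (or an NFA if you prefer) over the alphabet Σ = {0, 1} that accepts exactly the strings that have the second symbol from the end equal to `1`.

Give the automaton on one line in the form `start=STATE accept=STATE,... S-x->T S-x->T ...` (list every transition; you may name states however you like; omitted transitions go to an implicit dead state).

start=q0 accept=q5,q6 q0-0->q1 q0-1->q2 q1-0->q3 q1-1->q4 q2-0->q5 q2-1->q6 q3-0->q3 q3-1->q4 q4-0->q5 q4-1->q6 q5-0->q3 q5-1->q4 q6-0->q5 q6-1->q6

Because acceptance depends on a position counted from the end, the machine has to buffer the most recent 2 symbols. Make each state the string of the last up-to-2 symbols read; on input `x` shift the window left and append `x`. Accept when the buffered window has length 2 and begins with `1`.
A 7-state machine:
        0   1  
>  q0   q1  q2 
   q1   q3  q4 
   q2   q5  q6 
   q3   q3  q4 
   q4   q5  q6 
 * q5   q3  q4 
 * q6   q5  q6 
(> = start, * = accepting)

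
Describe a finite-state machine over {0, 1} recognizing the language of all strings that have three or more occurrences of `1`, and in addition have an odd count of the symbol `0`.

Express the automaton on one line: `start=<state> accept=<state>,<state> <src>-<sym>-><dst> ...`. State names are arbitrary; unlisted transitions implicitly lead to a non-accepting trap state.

Build one automaton per condition and run them in lockstep. One (5 states) tracks the count of `1`s, saturating at 4; the other (2 states) tracks the count of `0`s modulo 2. Each combined state is a pair, one component from each; accept when both components accept.
10 states suffice.
        0   1  
>  s0   s1  s2 
   s1   s0  s3 
   s2   s3  s4 
   s3   s2  s5 
   s4   s5  s6 
   s5   s4  s7 
   s6   s7  s8 
 * s7   s6  s9 
   s8   s9  s8 
 * s9   s8  s9 
(> = start, * = accepting)

start=s0 accept=s7,s9 s0-0->s1 s0-1->s2 s1-0->s0 s1-1->s3 s2-0->s3 s2-1->s4 s3-0->s2 s3-1->s5 s4-0->s5 s4-1->s6 s5-0->s4 s5-1->s7 s6-0->s7 s6-1->s8 s7-0->s6 s7-1->s9 s8-0->s9 s8-1->s8 s9-0->s8 s9-1->s9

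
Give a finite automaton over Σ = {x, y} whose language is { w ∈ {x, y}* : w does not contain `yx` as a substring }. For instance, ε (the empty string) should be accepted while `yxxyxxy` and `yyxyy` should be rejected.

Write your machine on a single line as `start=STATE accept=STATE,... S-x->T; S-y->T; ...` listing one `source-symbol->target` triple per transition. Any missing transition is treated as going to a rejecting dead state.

start=q0; accept=q0,q1; q0-x->q0; q0-y->q1; q1-x->q2; q1-y->q1; q2-x->q2; q2-y->q2

This is the complement of 'contains `yx`'. Use the same substring-matching states — q0 through q2 holding how much of `yx` has just been matched — but flip the accepting set: everything except the trap q2 accepts.
        x   y  
>* q0   q0  q1 
 * q1   q2  q1 
   q2   q2  q2 
(> = start, * = accepting)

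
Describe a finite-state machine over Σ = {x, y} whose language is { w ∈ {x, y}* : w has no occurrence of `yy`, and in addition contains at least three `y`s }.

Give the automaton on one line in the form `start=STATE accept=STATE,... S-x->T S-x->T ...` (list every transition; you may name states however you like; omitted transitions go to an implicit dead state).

start=q0 accept=q6,q7 q0-x->q0 q0-y->q1 q1-x->q2 q1-y->q3 q2-x->q2 q2-y->q4 q3-x->q3 q3-y->q3 q4-x->q5 q4-y->q3 q5-x->q5 q5-y->q6 q6-x->q7 q6-y->q3 q7-x->q7 q7-y->q6

Handle the two conditions separately and then intersect. The first has 3 states tracking partial matches of the forbidden pattern `yy`; the second has 5 states tracking the count of `y`s, saturating at 4. A product state is a pair (one from each), accepting exactly when both do. Minimizing collapses redundant product states.
An 8-state machine:
        x   y  
>  q0   q0  q1 
   q1   q2  q3 
   q2   q2  q4 
   q3   q3  q3 
   q4   q5  q3 
   q5   q5  q6 
 * q6   q7  q3 
 * q7   q7  q6 
(> = start, * = accepting)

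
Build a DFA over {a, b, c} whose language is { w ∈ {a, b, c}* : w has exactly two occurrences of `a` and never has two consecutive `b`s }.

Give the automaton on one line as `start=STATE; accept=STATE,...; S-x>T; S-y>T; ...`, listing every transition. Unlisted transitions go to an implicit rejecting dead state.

Run two small machines in parallel and take their product. One (4 states) tracks the count of `a`s, saturating at 3; the other (3 states) tracks partial matches of the forbidden pattern `bb`. Each combined state is a pair, one component from each; accept when both components accept.
          a    b    c  
>  q0     q1   q2   q0 
   q1     q3   q4   q1 
   q2     q1   q5   q0 
 * q3     q6   q7   q3 
   q4     q3   q8   q1 
   q5     q8   q5   q5 
   q6     q6   q9   q6 
 * q7     q6  q10   q3 
   q8    q10   q8   q8 
   q9     q6  q11   q6 
   q10   q11  q10  q10 
   q11   q11  q11  q11 
(> = start, * = accepting)

start=q0; accept=q3,q7; q0-a>q1; q0-b>q2; q0-c>q0; q1-a>q3; q1-b>q4; q1-c>q1; q2-a>q1; q2-b>q5; q2-c>q0; q3-a>q6; q3-b>q7; q3-c>q3; q4-a>q3; q4-b>q8; q4-c>q1; q5-a>q8; q5-b>q5; q5-c>q5; q6-a>q6; q6-b>q9; q6-c>q6; q7-a>q6; q7-b>q10; q7-c>q3; q8-a>q10; q8-b>q8; q8-c>q8; q9-a>q6; q9-b>q11; q9-c>q6; q10-a>q11; q10-b>q10; q10-c>q10; q11-a>q11; q11-b>q11; q11-c>q11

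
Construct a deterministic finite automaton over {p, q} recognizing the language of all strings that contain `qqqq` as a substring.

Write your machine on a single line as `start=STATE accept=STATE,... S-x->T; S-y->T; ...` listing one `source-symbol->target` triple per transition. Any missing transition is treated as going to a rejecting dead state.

States S0..S3 record the length of the longest prefix of `qqqq` that matches the current input suffix. Reaching S4 means `qqqq` has been seen, and we stay there forever. Accept from S4.
        p   q  
>  S0   S0  S1 
   S1   S0  S2 
   S2   S0  S3 
   S3   S0  S4 
 * S4   S4  S4 
(> = start, * = accepting)

start=S0; accept=S4; S0-p->S0; S0-q->S1; S1-p->S0; S1-q->S2; S2-p->S0; S2-q->S3; S3-p->S0; S3-q->S4; S4-p->S4; S4-q->S4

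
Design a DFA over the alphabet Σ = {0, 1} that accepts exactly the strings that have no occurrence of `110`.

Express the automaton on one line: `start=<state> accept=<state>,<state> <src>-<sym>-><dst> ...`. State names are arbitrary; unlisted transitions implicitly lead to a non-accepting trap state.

start=s0 accept=s0,s1,s2 s0-0->s0 s0-1->s1 s1-0->s0 s1-1->s2 s2-0->s3 s2-1->s2 s3-0->s3 s3-1->s3

Track partial matches of the forbidden pattern `110`. State s3 is a dead state reached once `110` has occurred; every other state accepts. s0 means no part of `110` is currently matched.
        0   1  
>* s0   s0  s1 
 * s1   s0  s2 
 * s2   s3  s2 
   s3   s3  s3 
(> = start, * = accepting)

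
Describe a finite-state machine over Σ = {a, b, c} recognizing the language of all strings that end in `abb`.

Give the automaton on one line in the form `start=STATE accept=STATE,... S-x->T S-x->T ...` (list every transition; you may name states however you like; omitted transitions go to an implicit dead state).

start=s0 accept=s3 s0-a->s1 s0-b->s0 s0-c->s0 s1-a->s1 s1-b->s2 s1-c->s0 s2-a->s1 s2-b->s3 s2-c->s0 s3-a->s1 s3-b->s0 s3-c->s0

Let each state record the length of the longest suffix of the input read so far that is also a prefix of `abb`. s1 means the last symbol is `a`; s2 means the last 2 symbols are `ab`; s3 means the last 3 symbols are `abb`. Accept only at s3, where the string currently ends in `abb`.
A 4-state machine:
        a   b   c  
>  s0   s1  s0  s0 
   s1   s1  s2  s0 
   s2   s1  s3  s0 
 * s3   s1  s0  s0 
(> = start, * = accepting)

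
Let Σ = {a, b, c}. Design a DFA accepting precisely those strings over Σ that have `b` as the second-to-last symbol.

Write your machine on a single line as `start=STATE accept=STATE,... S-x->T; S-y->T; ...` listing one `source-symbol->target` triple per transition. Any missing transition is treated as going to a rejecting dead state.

Because acceptance depends on a position counted from the end, the machine has to buffer the most recent 2 symbols. Make each state the string of the last up-to-2 symbols read; on input `x` shift the window left and append `x`. Accept when the buffered window has length 2 and begins with `b`.
          a    b    c  
>  q0     q1   q2   q3 
   q1     q4   q5   q6 
   q2     q7   q8   q9 
   q3    q10  q11  q12 
   q4     q4   q5   q6 
   q5     q7   q8   q9 
   q6    q10  q11  q12 
 * q7     q4   q5   q6 
 * q8     q7   q8   q9 
 * q9    q10  q11  q12 
   q10    q4   q5   q6 
   q11    q7   q8   q9 
   q12   q10  q11  q12 
(> = start, * = accepting)

start=q0; accept=q7,q8,q9; q0-a->q1; q0-b->q2; q0-c->q3; q1-a->q4; q1-b->q5; q1-c->q6; q2-a->q7; q2-b->q8; q2-c->q9; q3-a->q10; q3-b->q11; q3-c->q12; q4-a->q4; q4-b->q5; q4-c->q6; q5-a->q7; q5-b->q8; q5-c->q9; q6-a->q10; q6-b->q11; q6-c->q12; q7-a->q4; q7-b->q5; q7-c->q6; q8-a->q7; q8-b->q8; q8-c->q9; q9-a->q10; q9-b->q11; q9-c->q12; q10-a->q4; q10-b->q5; q10-c->q6; q11-a->q7; q11-b->q8; q11-c->q9; q12-a->q10; q12-b->q11; q12-c->q12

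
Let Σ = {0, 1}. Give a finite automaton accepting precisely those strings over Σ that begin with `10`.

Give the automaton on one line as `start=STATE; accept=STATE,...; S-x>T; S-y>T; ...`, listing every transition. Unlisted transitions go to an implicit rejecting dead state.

Walk along `10` while the input agrees: from s0 take `1` to s1, and so on. Any deviation drops to the rejecting sink s3. Once s2 is reached the prefix is confirmed and every continuation is accepted.
A 4-state machine:
        0   1  
>  s0   s3  s1 
   s1   s2  s3 
 * s2   s2  s2 
   s3   s3  s3 
(> = start, * = accepting)

start=s0; accept=s2; s0-0>s3; s0-1>s1; s1-0>s2; s1-1>s3; s2-0>s2; s2-1>s2; s3-0>s3; s3-1>s3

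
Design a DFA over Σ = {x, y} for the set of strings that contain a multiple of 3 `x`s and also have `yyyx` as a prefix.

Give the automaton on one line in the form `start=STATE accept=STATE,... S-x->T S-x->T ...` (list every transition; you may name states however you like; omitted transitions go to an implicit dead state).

Build one automaton per condition and run them in lockstep. One (3 states) tracks the count of `x`s modulo 3; the other (6 states) tracks whether the input so far still matches the prefix `yyyx`. Each combined state is a pair, one component from each; accept when both components accept.
A 10-state machine:
        x   y  
>  s0   s1  s2 
   s1   s3  s1 
   s2   s1  s4 
   s3   s5  s3 
   s4   s1  s6 
   s5   s1  s5 
   s6   s7  s5 
   s7   s8  s7 
   s8   s9  s8 
 * s9   s7  s9 
(> = start, * = accepting)

start=s0 accept=s9 s0-x->s1 s0-y->s2 s1-x->s3 s1-y->s1 s2-x->s1 s2-y->s4 s3-x->s5 s3-y->s3 s4-x->s1 s4-y->s6 s5-x->s1 s5-y->s5 s6-x->s7 s6-y->s5 s7-x->s8 s7-y->s7 s8-x->s9 s8-y->s8 s9-x->s7 s9-y->s9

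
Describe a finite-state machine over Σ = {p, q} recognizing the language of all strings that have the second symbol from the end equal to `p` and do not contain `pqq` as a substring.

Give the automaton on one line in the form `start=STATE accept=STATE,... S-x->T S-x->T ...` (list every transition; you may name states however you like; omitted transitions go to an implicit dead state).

Run two small machines in parallel and take their product. One (7 states) tracks the last 2 symbols read; the other (4 states) tracks partial matches of the forbidden pattern `pqq`. Each combined state is a pair, one component from each; accept when both components accept.
With 11 states:
       p  q 
>  A   B  C 
   B   D  E 
   C   F  G 
 * D   D  E 
 * E   F  H 
   F   D  E 
   G   F  G 
   H   I  H 
   I   J  K 
   J   J  K 
   K   I  H 
(> = start, * = accepting)

start=A accept=D,E A-p->B A-q->C B-p->D B-q->E C-p->F C-q->G D-p->D D-q->E E-p->F E-q->H F-p->D F-q->E G-p->F G-q->G H-p->I H-q->H I-p->J I-q->K J-p->J J-q->K K-p->I K-q->H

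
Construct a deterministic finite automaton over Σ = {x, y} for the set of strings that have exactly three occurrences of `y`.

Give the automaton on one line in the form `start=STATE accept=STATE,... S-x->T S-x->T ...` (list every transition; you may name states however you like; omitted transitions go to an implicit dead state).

start=q0 accept=q3 q0-x->q0 q0-y->q1 q1-x->q1 q1-y->q2 q2-x->q2 q2-y->q3 q3-x->q3 q3-y->q4 q4-x->q4 q4-y->q4

Only the number of `y`s matters, and only up to 4. Make a chain q0 → q1 → q2 → q3 → q4 advanced by each `y` (with q4 absorbing); every other symbol self-loops. The accepting set is {q3}.
A 5-state machine:
        x   y  
>  q0   q0  q1 
   q1   q1  q2 
   q2   q2  q3 
 * q3   q3  q4 
   q4   q4  q4 
(> = start, * = accepting)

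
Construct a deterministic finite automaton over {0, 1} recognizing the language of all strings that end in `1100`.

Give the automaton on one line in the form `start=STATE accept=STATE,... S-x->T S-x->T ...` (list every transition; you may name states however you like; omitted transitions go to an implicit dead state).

Let each state record the length of the longest suffix of the input read so far that is also a prefix of `1100`. q1 means the last symbol is `1`; q2 means the last 2 symbols are `11`; q3 means the last 3 symbols are `110`; q4 means the last 4 symbols are `1100`. Accept only at q4, where the string currently ends in `1100`.
5 states suffice.
        0   1  
>  q0   q0  q1 
   q1   q0  q2 
   q2   q3  q2 
   q3   q4  q1 
 * q4   q0  q1 
(> = start, * = accepting)

start=q0 accept=q4 q0-0->q0 q0-1->q1 q1-0->q0 q1-1->q2 q2-0->q3 q2-1->q2 q3-0->q4 q3-1->q1 q4-0->q0 q4-1->q1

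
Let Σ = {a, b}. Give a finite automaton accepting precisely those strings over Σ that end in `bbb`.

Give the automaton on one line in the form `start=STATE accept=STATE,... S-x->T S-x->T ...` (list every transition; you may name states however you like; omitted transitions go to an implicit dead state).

start=q0 accept=q3 q0-a->q0 q0-b->q1 q1-a->q0 q1-b->q2 q2-a->q0 q2-b->q3 q3-a->q0 q3-b->q3

Let each state record the length of the longest suffix of the input read so far that is also a prefix of `bbb`. q1 means the last symbol is `b`; q2 means the last 2 symbols are `bb`; q3 means the last 3 symbols are `bbb`. Accept only at q3, where the string currently ends in `bbb`.
A 4-state machine:
        a   b  
>  q0   q0  q1 
   q1   q0  q2 
   q2   q0  q3 
 * q3   q0  q3 
(> = start, * = accepting)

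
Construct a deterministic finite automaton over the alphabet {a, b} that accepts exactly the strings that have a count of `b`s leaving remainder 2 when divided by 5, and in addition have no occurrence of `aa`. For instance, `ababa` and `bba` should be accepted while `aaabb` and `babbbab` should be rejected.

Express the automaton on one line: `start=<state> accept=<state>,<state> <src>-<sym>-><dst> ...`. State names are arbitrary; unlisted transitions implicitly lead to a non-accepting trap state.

start=q0 accept=q5,q7 q0-a->q1 q0-b->q2 q1-a->q3 q1-b->q2 q2-a->q4 q2-b->q5 q3-a->q3 q3-b->q6 q4-a->q6 q4-b->q5 q5-a->q7 q5-b->q8 q6-a->q6 q6-b->q9 q7-a->q9 q7-b->q8 q8-a->q10 q8-b->q11 q9-a->q9 q9-b->q12 q10-a->q12 q10-b->q11 q11-a->q13 q11-b->q0 q12-a->q12 q12-b->q14 q13-a->q14 q13-b->q0 q14-a->q14 q14-b->q3

Build one automaton per condition and run them in lockstep. One (5 states) tracks the count of `b`s modulo 5; the other (3 states) tracks partial matches of the forbidden pattern `aa`. Each combined state is a pair, one component from each; accept when both components accept.
          a    b  
>  q0     q1   q2 
   q1     q3   q2 
   q2     q4   q5 
   q3     q3   q6 
   q4     q6   q5 
 * q5     q7   q8 
   q6     q6   q9 
 * q7     q9   q8 
   q8    q10  q11 
   q9     q9  q12 
   q10   q12  q11 
   q11   q13   q0 
   q12   q12  q14 
   q13   q14   q0 
   q14   q14   q3 
(> = start, * = accepting)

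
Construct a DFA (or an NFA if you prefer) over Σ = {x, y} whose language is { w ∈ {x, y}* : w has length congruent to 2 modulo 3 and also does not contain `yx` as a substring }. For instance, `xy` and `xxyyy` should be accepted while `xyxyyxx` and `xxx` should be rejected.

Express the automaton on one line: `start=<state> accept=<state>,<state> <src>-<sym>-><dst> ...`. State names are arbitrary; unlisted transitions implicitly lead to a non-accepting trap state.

start=S0 accept=S3,S4 S0-x->S1 S0-y->S2 S1-x->S3 S1-y->S4 S2-x->S5 S2-y->S4 S3-x->S0 S3-y->S6 S4-x->S5 S4-y->S6 S5-x->S5 S5-y->S5 S6-x->S5 S6-y->S2

Handle the two conditions separately and then intersect. The first has 3 states tracking the input length modulo 3; the second has 3 states tracking partial matches of the forbidden pattern `yx`. A product state is a pair (one from each), accepting exactly when both do. Minimizing collapses redundant product states.
7 states suffice.
        x   y  
>  S0   S1  S2 
   S1   S3  S4 
   S2   S5  S4 
 * S3   S0  S6 
 * S4   S5  S6 
   S5   S5  S5 
   S6   S5  S2 
(> = start, * = accepting)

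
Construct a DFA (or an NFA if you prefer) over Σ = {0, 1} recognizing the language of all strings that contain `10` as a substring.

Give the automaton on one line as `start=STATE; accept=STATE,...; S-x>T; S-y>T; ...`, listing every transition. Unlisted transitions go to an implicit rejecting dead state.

States A..B record the length of the longest prefix of `10` that matches the current input suffix. Reaching C means `10` has been seen, and we stay there forever. Accept from C.
       0  1 
>  A   A  B 
   B   C  B 
 * C   C  C 
(> = start, * = accepting)

start=A; accept=C; A-0>A; A-1>B; B-0>C; B-1>B; C-0>C; C-1>C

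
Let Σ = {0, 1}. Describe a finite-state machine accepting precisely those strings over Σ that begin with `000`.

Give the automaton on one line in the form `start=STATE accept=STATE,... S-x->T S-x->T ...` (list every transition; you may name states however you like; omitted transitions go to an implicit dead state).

Walk along `000` while the input agrees: from q0 take `0` to q1, and so on. Any deviation drops to the rejecting sink q4. Once q3 is reached the prefix is confirmed and every continuation is accepted.
        0   1  
>  q0   q1  q4 
   q1   q2  q4 
   q2   q3  q4 
 * q3   q3  q3 
   q4   q4  q4 
(> = start, * = accepting)

start=q0 accept=q3 q0-0->q1 q0-1->q4 q1-0->q2 q1-1->q4 q2-0->q3 q2-1->q4 q3-0->q3 q3-1->q3 q4-0->q4 q4-1->q4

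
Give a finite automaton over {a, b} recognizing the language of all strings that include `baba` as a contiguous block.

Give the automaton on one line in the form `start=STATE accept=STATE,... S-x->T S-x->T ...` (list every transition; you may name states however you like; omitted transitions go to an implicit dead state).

States S0..S3 record the length of the longest prefix of `baba` that matches the current input suffix. Reaching S4 means `baba` has been seen, and we stay there forever. Accept from S4.
5 states suffice.
        a   b  
>  S0   S0  S1 
   S1   S2  S1 
   S2   S0  S3 
   S3   S4  S1 
 * S4   S4  S4 
(> = start, * = accepting)

start=S0 accept=S4 S0-a->S0 S0-b->S1 S1-a->S2 S1-b->S1 S2-a->S0 S2-b->S3 S3-a->S4 S3-b->S1 S4-a->S4 S4-b->S4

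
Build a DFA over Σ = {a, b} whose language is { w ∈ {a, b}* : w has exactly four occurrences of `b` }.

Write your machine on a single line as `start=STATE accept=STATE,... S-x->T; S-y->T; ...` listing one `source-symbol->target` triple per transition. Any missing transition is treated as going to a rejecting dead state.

Only the number of `b`s matters, and only up to 5. Make a chain q0 → q1 → q2 → q3 → q4 → q5 advanced by each `b` (with q5 absorbing); every other symbol self-loops. The accepting set is {q4}.
6 states suffice.
        a   b  
>  q0   q0  q1 
   q1   q1  q2 
   q2   q2  q3 
   q3   q3  q4 
 * q4   q4  q5 
   q5   q5  q5 
(> = start, * = accepting)

start=q0; accept=q4; q0-a->q0; q0-b->q1; q1-a->q1; q1-b->q2; q2-a->q2; q2-b->q3; q3-a->q3; q3-b->q4; q4-a->q4; q4-b->q5; q5-a->q5; q5-b->q5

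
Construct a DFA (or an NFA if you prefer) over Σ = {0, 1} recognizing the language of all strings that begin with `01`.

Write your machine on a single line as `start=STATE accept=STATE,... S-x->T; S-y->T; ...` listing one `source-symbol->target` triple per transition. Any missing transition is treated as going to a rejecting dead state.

Walk along `01` while the input agrees: from q0 take `0` to q1, and so on. Any deviation drops to the rejecting sink q3. Once q2 is reached the prefix is confirmed and every continuation is accepted.
4 states suffice.
        0   1  
>  q0   q1  q3 
   q1   q3  q2 
 * q2   q2  q2 
   q3   q3  q3 
(> = start, * = accepting)

start=q0; accept=q2; q0-0->q1; q0-1->q3; q1-0->q3; q1-1->q2; q2-0->q2; q2-1->q2; q3-0->q3; q3-1->q3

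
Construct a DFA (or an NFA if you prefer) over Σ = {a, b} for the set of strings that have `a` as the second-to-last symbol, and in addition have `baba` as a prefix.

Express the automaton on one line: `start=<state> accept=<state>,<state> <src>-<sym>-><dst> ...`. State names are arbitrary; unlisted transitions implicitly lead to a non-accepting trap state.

start=S0 accept=S10,S11 S0-a->S1 S0-b->S2 S1-a->S3 S1-b->S4 S2-a->S5 S2-b->S6 S3-a->S3 S3-b->S4 S4-a->S7 S4-b->S6 S5-a->S3 S5-b->S8 S6-a->S7 S6-b->S6 S7-a->S3 S7-b->S4 S8-a->S9 S8-b->S6 S9-a->S10 S9-b->S11 S10-a->S10 S10-b->S11 S11-a->S9 S11-b->S12 S12-a->S9 S12-b->S12

Build one automaton per condition and run them in lockstep. The first has 7 states tracking the last 2 symbols read; the second has 6 states tracking whether the input so far still matches the prefix `baba`. A product state is a pair (one from each), accepting exactly when both do.
With 13 states:
          a    b  
>  S0     S1   S2 
   S1     S3   S4 
   S2     S5   S6 
   S3     S3   S4 
   S4     S7   S6 
   S5     S3   S8 
   S6     S7   S6 
   S7     S3   S4 
   S8     S9   S6 
   S9    S10  S11 
 * S10   S10  S11 
 * S11    S9  S12 
   S12    S9  S12 
(> = start, * = accepting)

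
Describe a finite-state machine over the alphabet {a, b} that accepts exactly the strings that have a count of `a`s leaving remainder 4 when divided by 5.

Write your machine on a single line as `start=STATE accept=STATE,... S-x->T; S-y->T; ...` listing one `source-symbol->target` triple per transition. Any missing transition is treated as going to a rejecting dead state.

start=q0; accept=q4; q0-a->q1; q0-b->q0; q1-a->q2; q1-b->q1; q2-a->q3; q2-b->q2; q3-a->q4; q3-b->q3; q4-a->q0; q4-b->q4

The only thing that matters is how many `a`s have appeared, reduced mod 5. Use one state per residue: q0 for 0, …, q4 for 4. Reading `a` moves to the next residue; anything else stays put. q4 is accepting.
        a   b  
>  q0   q1  q0 
   q1   q2  q1 
   q2   q3  q2 
   q3   q4  q3 
 * q4   q0  q4 
(> = start, * = accepting)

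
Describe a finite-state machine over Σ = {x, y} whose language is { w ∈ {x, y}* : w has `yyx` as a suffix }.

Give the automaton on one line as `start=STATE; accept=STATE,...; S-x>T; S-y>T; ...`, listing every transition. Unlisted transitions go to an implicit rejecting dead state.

start=q0; accept=q3; q0-x>q0; q0-y>q1; q1-x>q0; q1-y>q2; q2-x>q3; q2-y>q2; q3-x>q0; q3-y>q1

Let each state record the length of the longest suffix of the input read so far that is also a prefix of `yyx`. q1 means the last symbol is `y`; q2 means the last 2 symbols are `yy`; q3 means the last 3 symbols are `yyx`. Accept only at q3, where the string currently ends in `yyx`.
4 states suffice.
        x   y  
>  q0   q0  q1 
   q1   q0  q2 
   q2   q3  q2 
 * q3   q0  q1 
(> = start, * = accepting)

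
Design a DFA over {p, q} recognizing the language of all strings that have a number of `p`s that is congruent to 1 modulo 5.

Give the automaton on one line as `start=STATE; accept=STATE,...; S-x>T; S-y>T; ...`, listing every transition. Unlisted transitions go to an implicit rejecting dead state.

Keep the running count of `p`s modulo 5: each `p` advances along the cycle A → B → C → D → E → A while other symbols loop. Accept at B.
A 5-state machine:
       p  q 
>  A   B  A 
 * B   C  B 
   C   D  C 
   D   E  D 
   E   A  E 
(> = start, * = accepting)

start=A; accept=B; A-p>B; A-q>A; B-p>C; B-q>B; C-p>D; C-q>C; D-p>E; D-q>D; E-p>A; E-q>E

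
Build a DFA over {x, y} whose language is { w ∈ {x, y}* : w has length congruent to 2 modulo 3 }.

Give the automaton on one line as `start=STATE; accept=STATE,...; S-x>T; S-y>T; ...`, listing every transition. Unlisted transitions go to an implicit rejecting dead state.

Only the length mod 3 matters, so use a 3-cycle: from any state, every input symbol moves to the next state, wrapping q2 back to q0. Mark q2 accepting.
With 3 states:
        x   y  
>  q0   q1  q1 
   q1   q2  q2 
 * q2   q0  q0 
(> = start, * = accepting)

start=q0; accept=q2; q0-x>q1; q0-y>q1; q1-x>q2; q1-y>q2; q2-x>q0; q2-y>q0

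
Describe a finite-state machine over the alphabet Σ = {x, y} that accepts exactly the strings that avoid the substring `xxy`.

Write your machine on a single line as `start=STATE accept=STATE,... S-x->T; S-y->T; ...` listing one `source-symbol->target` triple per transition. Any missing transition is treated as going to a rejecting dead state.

This is the complement of 'contains `xxy`'. Use the same substring-matching states — q0 through q3 holding how much of `xxy` has just been matched — but flip the accepting set: everything except the trap q3 accepts.
A 4-state machine:
        x   y  
>* q0   q1  q0 
 * q1   q2  q0 
 * q2   q2  q3 
   q3   q3  q3 
(> = start, * = accepting)

start=q0; accept=q0,q1,q2; q0-x->q1; q0-y->q0; q1-x->q2; q1-y->q0; q2-x->q2; q2-y->q3; q3-x->q3; q3-y->q3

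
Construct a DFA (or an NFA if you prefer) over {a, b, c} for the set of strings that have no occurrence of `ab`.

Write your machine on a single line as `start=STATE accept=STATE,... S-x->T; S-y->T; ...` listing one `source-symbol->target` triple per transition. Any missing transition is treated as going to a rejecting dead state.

This is the complement of 'contains `ab`'. Use the same substring-matching states — q0 through q2 holding how much of `ab` has just been matched — but flip the accepting set: everything except the trap q2 accepts.
With 3 states:
        a   b   c  
>* q0   q1  q0  q0 
 * q1   q1  q2  q0 
   q2   q2  q2  q2 
(> = start, * = accepting)

start=q0; accept=q0,q1; q0-a->q1; q0-b->q0; q0-c->q0; q1-a->q1; q1-b->q2; q1-c->q0; q2-a->q2; q2-b->q2; q2-c->q2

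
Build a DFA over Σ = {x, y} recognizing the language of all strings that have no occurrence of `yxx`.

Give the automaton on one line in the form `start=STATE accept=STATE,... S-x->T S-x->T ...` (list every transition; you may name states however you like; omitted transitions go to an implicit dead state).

start=s0 accept=s0,s1,s2 s0-x->s0 s0-y->s1 s1-x->s2 s1-y->s1 s2-x->s3 s2-y->s1 s3-x->s3 s3-y->s3

This is the complement of 'contains `yxx`'. Use the same substring-matching states — s0 through s3 holding how much of `yxx` has just been matched — but flip the accepting set: everything except the trap s3 accepts.
4 states suffice.
        x   y  
>* s0   s0  s1 
 * s1   s2  s1 
 * s2   s3  s1 
   s3   s3  s3 
(> = start, * = accepting)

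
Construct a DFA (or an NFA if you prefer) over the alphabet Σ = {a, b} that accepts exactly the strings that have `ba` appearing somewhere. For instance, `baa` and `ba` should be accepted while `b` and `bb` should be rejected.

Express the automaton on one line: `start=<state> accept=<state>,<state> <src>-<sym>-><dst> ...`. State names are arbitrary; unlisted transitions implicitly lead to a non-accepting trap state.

start=q0 accept=q2 q0-a->q0 q0-b->q1 q1-a->q2 q1-b->q1 q2-a->q2 q2-b->q2

Track how much of `ba` has been matched so far: state q0 is no progress, q2 is the absorbing accept state reached once `ba` has occurred. Intermediate states record partial matches; on a mismatch, fall back to the longest reusable overlap.
        a   b  
>  q0   q0  q1 
   q1   q2  q1 
 * q2   q2  q2 
(> = start, * = accepting)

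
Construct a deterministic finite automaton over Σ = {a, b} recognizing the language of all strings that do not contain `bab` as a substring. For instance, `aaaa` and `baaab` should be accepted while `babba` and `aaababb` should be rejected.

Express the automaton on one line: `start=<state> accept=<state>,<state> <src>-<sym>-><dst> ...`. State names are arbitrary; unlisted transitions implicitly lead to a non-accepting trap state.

start=q0 accept=q0,q1,q2 q0-a->q0 q0-b->q1 q1-a->q2 q1-b->q1 q2-a->q0 q2-b->q3 q3-a->q3 q3-b->q3

Track partial matches of the forbidden pattern `bab`. State q3 is a dead state reached once `bab` has occurred; every other state accepts. q0 means no part of `bab` is currently matched.
A 4-state machine:
        a   b  
>* q0   q0  q1 
 * q1   q2  q1 
 * q2   q0  q3 
   q3   q3  q3 
(> = start, * = accepting)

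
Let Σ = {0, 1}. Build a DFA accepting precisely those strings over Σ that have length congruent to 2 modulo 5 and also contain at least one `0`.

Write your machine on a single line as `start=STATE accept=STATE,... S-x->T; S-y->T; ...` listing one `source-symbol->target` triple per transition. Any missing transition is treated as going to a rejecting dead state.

Handle the two conditions separately and then intersect. One (5 states) tracks the input length modulo 5; the other (3 states) tracks the count of `0`s, saturating at 2. Each combined state is a pair, one component from each; accept when both components accept. After merging equivalent states the machine shrinks.
        0   1  
>  S0   S1  S2 
   S1   S3  S3 
   S2   S3  S4 
 * S3   S5  S5 
   S4   S5  S6 
   S5   S7  S7 
   S6   S7  S8 
   S7   S9  S9 
   S8   S9  S0 
   S9   S1  S1 
(> = start, * = accepting)

start=S0; accept=S3; S0-0->S1; S0-1->S2; S1-0->S3; S1-1->S3; S2-0->S3; S2-1->S4; S3-0->S5; S3-1->S5; S4-0->S5; S4-1->S6; S5-0->S7; S5-1->S7; S6-0->S7; S6-1->S8; S7-0->S9; S7-1->S9; S8-0->S9; S8-1->S0; S9-0->S1; S9-1->S1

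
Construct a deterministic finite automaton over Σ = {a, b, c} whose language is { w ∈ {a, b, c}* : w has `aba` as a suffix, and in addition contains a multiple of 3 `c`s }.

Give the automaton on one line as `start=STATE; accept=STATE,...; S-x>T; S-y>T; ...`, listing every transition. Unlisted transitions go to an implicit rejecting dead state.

start=S0; accept=S5; S0-a>S1; S0-b>S0; S0-c>S2; S1-a>S1; S1-b>S3; S1-c>S2; S2-a>S2; S2-b>S2; S2-c>S4; S3-a>S5; S3-b>S0; S3-c>S2; S4-a>S4; S4-b>S4; S4-c>S0; S5-a>S1; S5-b>S3; S5-c>S2

Run two small machines in parallel and take their product. The first has 4 states tracking how much of the suffix `aba` has currently been matched; the second has 3 states tracking the count of `c`s modulo 3. A product state is a pair (one from each), accepting exactly when both do. Minimizing collapses redundant product states.
With 6 states:
        a   b   c  
>  S0   S1  S0  S2 
   S1   S1  S3  S2 
   S2   S2  S2  S4 
   S3   S5  S0  S2 
   S4   S4  S4  S0 
 * S5   S1  S3  S2 
(> = start, * = accepting)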